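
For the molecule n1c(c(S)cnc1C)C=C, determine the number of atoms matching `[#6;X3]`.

The query [#6;X3] means: any carbon (aromatic or not) with three total connections.
Check the 10 heavy atoms by environment: 2× n (aromatic, X2) → no; 4× c (aromatic, X3) → match; 1× S (X2) → no; 1× C (X4) → no; 2× C (X3) → match.
Summing the matching environments: 4 + 2 = 6 matching atoms.

6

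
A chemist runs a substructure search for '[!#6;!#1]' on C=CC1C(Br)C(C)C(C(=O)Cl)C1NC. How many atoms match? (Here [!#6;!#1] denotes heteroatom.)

4

The query [!#6;!#1] means: not carbon and not hydrogen — any heteroatom.
Check the 14 heavy atoms by environment: 10× C → no; 1× O → match; 1× Cl → match; 1× Br → match; 1× N → match.
Summing the matching environments: 1 + 1 + 1 + 1 = 4 matching atoms.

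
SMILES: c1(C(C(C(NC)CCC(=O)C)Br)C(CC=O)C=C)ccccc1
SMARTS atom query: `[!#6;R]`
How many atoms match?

The query [!#6;R] means: non-carbon atom that is part of a ring.
Check the 23 heavy atoms by environment: 13× C (acyclic) → no; 2× O (acyclic) → no; 1× N (acyclic) → no; 6× c (aromatic, in 6-ring) → no; 1× Br (acyclic) → no.
No environment satisfies the query, so 0 matching atoms.

0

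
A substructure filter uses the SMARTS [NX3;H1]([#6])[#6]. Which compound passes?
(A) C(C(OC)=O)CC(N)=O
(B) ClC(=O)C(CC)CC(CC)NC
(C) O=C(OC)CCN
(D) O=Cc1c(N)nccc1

[NX3;H1]([#6])[#6] describes a trivalent nitrogen with one H, bonded to two carbons (a secondary amine).
(A) has a primary amide (-C(=O)NH2) but the -C(=O)NH2 nitrogen has H2, not H1.
(B) contains an N-methylamino group (-NHCH3), which satisfies every atom and bond constraint.
(C) has a primary amino group (-NH2) but the nitrogen has H2 and only one carbon neighbour.
(D) has a primary amino group (-NH2) but the nitrogen has H2 and only one carbon neighbour.
So the answer is (B).

B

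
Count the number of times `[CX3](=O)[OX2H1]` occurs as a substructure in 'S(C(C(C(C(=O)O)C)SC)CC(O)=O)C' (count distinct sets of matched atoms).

[CX3](=O)[OX2H1] is the SMARTS for a carboxylic acid: an sp2 carbon double-bonded to O and single-bonded to an -OH oxygen.
The molecule carries 2 separate instances of a carboxylic acid group (-C(=O)OH) meeting every constraint; each maps to a distinct set of atoms, giving 2 matches.

2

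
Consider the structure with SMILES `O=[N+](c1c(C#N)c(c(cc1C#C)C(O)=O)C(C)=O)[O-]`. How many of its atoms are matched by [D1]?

8

Check the 19 heavy atoms by environment: 1× c (aromatic, D2) → no; 5× c (aromatic, D3) → no; 1× N (charge +1, D3) → no; 1× O (charge -1, D1) → match; 4× O (D1) → match; 2× C (D3) → no; 2× C (D1) → match; 2× C (D2) → no; 1× N (D1) → match.
Summing the matching environments: 1 + 4 + 2 + 1 = 8 matching atoms.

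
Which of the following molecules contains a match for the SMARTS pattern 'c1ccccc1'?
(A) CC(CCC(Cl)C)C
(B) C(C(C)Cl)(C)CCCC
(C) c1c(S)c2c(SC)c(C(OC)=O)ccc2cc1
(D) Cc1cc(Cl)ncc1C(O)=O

c1ccccc1 describes six aromatic carbons in a ring (a benzene ring).
(A) has a methyl group (-CH3) but no six-membered all-carbon aromatic ring is present.
(B) has a methyl group (-CH3) but no six-membered all-carbon aromatic ring is present.
(C) contains the required atom environment, so the pattern matches.
(D) has a methyl group (-CH3) but no six-membered all-carbon aromatic ring is present.
So the answer is (C).

C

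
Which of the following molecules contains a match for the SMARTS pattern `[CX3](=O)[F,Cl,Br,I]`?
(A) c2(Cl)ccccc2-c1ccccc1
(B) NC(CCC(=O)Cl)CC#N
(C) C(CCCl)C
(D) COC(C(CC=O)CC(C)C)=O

B

[CX3](=O)[F,Cl,Br,I] describes a carbonyl carbon bonded to a halogen (an acyl halide).
(A) has a chloro substituent but the Cl is not on a carbonyl carbon.
(B) contains an acyl chloride (-C(=O)Cl), which satisfies every atom and bond constraint.
(C) has a chloro substituent but the Cl is not on a carbonyl carbon.
(D) has a methyl-ester group (-C(=O)OCH3) but the carbonyl is bonded to -O-C, not to a halogen.
So the answer is (B).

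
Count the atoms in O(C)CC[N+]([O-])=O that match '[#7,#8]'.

4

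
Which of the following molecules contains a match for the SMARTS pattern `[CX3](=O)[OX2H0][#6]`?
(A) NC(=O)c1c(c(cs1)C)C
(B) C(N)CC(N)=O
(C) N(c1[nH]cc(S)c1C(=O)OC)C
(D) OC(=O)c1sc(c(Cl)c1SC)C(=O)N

[CX3](=O)[OX2H0][#6] describes a carbonyl carbon bonded to an oxygen that is itself bonded to carbon (no H on that O) (an ester).
(A) has a primary amide (-C(=O)NH2) but the carbonyl is bonded to N, not to an O-C linkage.
(B) has a primary amide (-C(=O)NH2) but the carbonyl is bonded to N, not to an O-C linkage.
(C) contains a methyl-ester group (-C(=O)OCH3), which satisfies every atom and bond constraint.
(D) has a primary amide (-C(=O)NH2) but the carbonyl is bonded to N, not to an O-C linkage.
So the answer is (C).

C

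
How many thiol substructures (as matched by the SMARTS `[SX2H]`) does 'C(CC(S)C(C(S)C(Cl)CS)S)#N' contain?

[SX2H] is the SMARTS for a thiol: an aliphatic sulfur with two connections, one being H.
The molecule carries 4 separate instances of a thiol (-SH) meeting every constraint; each maps to a distinct set of atoms, giving 4 matches.

4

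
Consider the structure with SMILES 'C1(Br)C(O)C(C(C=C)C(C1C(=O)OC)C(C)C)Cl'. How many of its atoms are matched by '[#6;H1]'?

8

The query [#6;H1] means: any carbon bearing exactly one hydrogen.
Check the 18 heavy atoms by environment: 8× C (H1) → match; 1× O (H1) → no; 1× Br (H0) → no; 3× C (H3) → no; 1× C (H2) → no; 1× Cl (H0) → no; 1× C (H0) → no; 2× O (H0) → no.
That gives 8 matching atoms.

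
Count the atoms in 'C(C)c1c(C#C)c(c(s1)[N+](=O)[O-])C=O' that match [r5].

The query [r5] means: r5 matches atoms in a five-membered ring.
Check the 14 heavy atoms by environment: 1× s (aromatic, in 5-ring) → match; 4× c (aromatic, in 5-ring) → match; 5× C (acyclic) → no; 1× N (charge +1, acyclic) → no; 1× O (charge -1, acyclic) → no; 2× O (acyclic) → no.
Summing the matching environments: 1 + 4 = 5 matching atoms.

5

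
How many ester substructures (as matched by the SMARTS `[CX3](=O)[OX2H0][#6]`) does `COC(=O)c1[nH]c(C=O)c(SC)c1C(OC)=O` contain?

2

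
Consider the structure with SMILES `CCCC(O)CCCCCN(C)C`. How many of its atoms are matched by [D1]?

The query [D1] means: atom with exactly one heavy-atom neighbour (degree 1).
Check the 13 heavy atoms by environment: 7× C (D2) → no; 1× C (D3) → no; 1× O (D1) → match; 1× N (D3) → no; 3× C (D1) → match.
Summing the matching environments: 1 + 3 = 4 matching atoms.

4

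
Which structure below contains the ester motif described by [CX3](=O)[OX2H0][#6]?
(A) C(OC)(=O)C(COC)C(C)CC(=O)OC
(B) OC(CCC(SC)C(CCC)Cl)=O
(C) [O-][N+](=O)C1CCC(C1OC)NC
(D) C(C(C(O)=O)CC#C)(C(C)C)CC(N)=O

A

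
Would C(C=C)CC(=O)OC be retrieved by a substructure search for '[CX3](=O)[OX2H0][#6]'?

Yes

The pattern [CX3](=O)[OX2H0][#6] describes a carbonyl carbon bonded to an oxygen that is itself bonded to carbon (no H on that O) — an ester.
The molecule carries a methyl-ester group (-C(=O)OCH3), whose atoms satisfy every constraint of the query, so the pattern matches.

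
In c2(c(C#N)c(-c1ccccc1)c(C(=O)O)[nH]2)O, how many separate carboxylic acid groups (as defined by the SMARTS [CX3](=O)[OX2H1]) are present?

[CX3](=O)[OX2H1] is the SMARTS for a carboxylic acid: an sp2 carbon double-bonded to O and single-bonded to an -OH oxygen.
Exactly one fragment in the molecule meets all constraints, giving 1 match.

1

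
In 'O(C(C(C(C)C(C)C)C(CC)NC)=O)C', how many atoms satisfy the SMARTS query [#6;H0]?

1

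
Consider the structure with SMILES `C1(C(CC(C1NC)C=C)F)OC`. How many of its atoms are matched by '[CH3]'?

The query [CH3] means: aliphatic carbon with exactly three hydrogens.
Check the 12 heavy atoms by environment: 5× C (H1) → no; 2× C (H2) → no; 1× O (H0) → no; 2× C (H3) → match; 1× F (H0) → no; 1× N (H1) → no.
That gives 2 matching atoms.

2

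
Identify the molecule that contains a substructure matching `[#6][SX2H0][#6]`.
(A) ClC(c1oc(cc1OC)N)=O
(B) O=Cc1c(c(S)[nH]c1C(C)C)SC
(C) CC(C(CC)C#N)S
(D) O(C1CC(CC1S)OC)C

B

[#6][SX2H0][#6] describes an aliphatic sulfur bridging two carbons with no H on the sulfur (a thioether).
(A) has a methoxy ether (-OCH3) but the bridging atom is O, not S.
(B) contains a methylthio ether (-SCH3), which satisfies every atom and bond constraint.
(C) has a thiol (-SH) but the sulfur has H1, not H0 bridging two carbons.
(D) has a methoxy ether (-OCH3) but the bridging atom is O, not S.
So the answer is (B).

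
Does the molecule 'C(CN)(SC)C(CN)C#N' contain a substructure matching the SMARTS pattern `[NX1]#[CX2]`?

Yes

The pattern [NX1]#[CX2] describes a nitrogen triple-bonded to a two-connected carbon — a nitrile.
The molecule carries a nitrile (-C#N), whose atoms satisfy every constraint of the query, so the pattern matches.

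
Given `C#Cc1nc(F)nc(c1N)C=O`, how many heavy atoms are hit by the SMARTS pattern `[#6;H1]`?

2

The query [#6;H1] means: any carbon bearing exactly one hydrogen.
Check the 12 heavy atoms by environment: 2× n (aromatic, H0) → no; 4× c (aromatic, H0) → no; 1× F (H0) → no; 1× C (H0) → no; 2× C (H1) → match; 1× O (H0) → no; 1× N (H2) → no.
That gives 2 matching atoms.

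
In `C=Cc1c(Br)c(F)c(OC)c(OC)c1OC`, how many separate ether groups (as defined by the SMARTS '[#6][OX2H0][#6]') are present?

[#6][OX2H0][#6] is the SMARTS for an ether: an aliphatic oxygen bridging two carbons with no H on the oxygen.
The molecule carries 3 separate instances of a methoxy ether (-OCH3) meeting every constraint; each maps to a distinct set of atoms, giving 3 matches.

3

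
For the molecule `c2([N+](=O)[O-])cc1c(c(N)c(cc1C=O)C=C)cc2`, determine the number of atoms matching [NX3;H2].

The query [NX3;H2] means: aliphatic N with 3 total connections, two of them H — an -NH2 nitrogen (amine or amide).
Check the 18 heavy atoms by environment: 6× c (aromatic, H0, X3) → no; 4× c (aromatic, H1, X3) → no; 1× N (H2, X3) → match; 2× C (H1, X3) → no; 1× C (H2, X3) → no; 2× O (H0, X1) → no; 1× N (charge +1, H0, X3) → no; 1× O (charge -1, H0, X1) → no.
That gives 1 matching atom.

1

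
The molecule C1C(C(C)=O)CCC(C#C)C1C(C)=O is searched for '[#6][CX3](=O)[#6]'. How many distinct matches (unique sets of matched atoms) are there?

2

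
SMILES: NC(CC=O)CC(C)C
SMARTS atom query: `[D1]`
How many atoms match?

The query [D1] means: atom with exactly one heavy-atom neighbour (degree 1).
Check the 9 heavy atoms by environment: 3× C (D2) → no; 2× C (D3) → no; 1× N (D1) → match; 2× C (D1) → match; 1× O (D1) → match.
Summing the matching environments: 1 + 2 + 1 = 4 matching atoms.

4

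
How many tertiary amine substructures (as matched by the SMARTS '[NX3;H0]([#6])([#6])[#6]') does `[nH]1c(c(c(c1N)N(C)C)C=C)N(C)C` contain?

2

[NX3;H0]([#6])([#6])[#6] is the SMARTS for a tertiary amine: a trivalent nitrogen with no H, bonded to three carbons.
The molecule carries 2 separate instances of a dimethylamino group (-N(CH3)2) meeting every constraint; each maps to a distinct set of atoms, giving 2 matches.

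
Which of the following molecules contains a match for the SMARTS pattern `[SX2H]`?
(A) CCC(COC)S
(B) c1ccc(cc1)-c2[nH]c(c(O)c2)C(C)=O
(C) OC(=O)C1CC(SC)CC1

A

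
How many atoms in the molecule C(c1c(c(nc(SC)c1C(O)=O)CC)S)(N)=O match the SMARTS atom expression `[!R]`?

11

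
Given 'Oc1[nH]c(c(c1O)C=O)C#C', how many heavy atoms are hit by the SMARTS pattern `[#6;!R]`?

Check the 11 heavy atoms by environment: 1× n (aromatic, in 5-ring) → no; 4× c (aromatic, in 5-ring) → no; 3× O (acyclic) → no; 3× C (acyclic) → match.
That gives 3 matching atoms.

3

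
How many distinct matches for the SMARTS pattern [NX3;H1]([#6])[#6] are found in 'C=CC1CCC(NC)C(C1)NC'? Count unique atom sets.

2

[NX3;H1]([#6])[#6] is the SMARTS for a secondary amine: a trivalent nitrogen with one H, bonded to two carbons.
The molecule carries 2 separate instances of an N-methylamino group (-NHCH3) meeting every constraint; each maps to a distinct set of atoms, giving 2 matches.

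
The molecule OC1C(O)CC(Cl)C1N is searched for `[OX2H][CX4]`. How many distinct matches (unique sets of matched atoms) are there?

2

[OX2H][CX4] is the SMARTS for an aliphatic alcohol: a hydroxyl oxygen bound to an sp3 (X4) carbon.
The molecule carries 2 separate instances of a hydroxyl group (-OH) meeting every constraint; each maps to a distinct set of atoms, giving 2 matches.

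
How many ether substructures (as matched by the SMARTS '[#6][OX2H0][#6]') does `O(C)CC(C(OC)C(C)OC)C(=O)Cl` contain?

3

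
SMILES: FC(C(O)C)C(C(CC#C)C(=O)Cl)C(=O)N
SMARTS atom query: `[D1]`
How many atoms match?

8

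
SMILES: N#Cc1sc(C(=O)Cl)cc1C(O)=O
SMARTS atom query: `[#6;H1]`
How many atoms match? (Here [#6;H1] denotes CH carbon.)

1

The query [#6;H1] means: any carbon bearing exactly one hydrogen.
Check the 13 heavy atoms by environment: 1× s (aromatic, H0) → no; 3× c (aromatic, H0) → no; 1× c (aromatic, H1) → match; 3× C (H0) → no; 2× O (H0) → no; 1× O (H1) → no; 1× Cl (H0) → no; 1× N (H0) → no.
That gives 1 matching atom.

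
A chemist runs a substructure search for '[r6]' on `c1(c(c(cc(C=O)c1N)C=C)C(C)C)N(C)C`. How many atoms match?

The query [r6] means: r6 matches atoms in a six-membered ring.
Check the 17 heavy atoms by environment: 6× c (aromatic, in 6-ring) → match; 8× C (acyclic) → no; 1× O (acyclic) → no; 2× N (acyclic) → no.
That gives 6 matching atoms.

6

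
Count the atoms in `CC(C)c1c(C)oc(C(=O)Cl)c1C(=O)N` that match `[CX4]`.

4

The query [CX4] means: C with X4: aliphatic carbon with exactly 4 total connections (bonds + H).
Check the 15 heavy atoms by environment: 1× o (aromatic, X2) → no; 4× c (aromatic, X3) → no; 4× C (X4) → match; 2× C (X3) → no; 2× O (X1) → no; 1× N (X3) → no; 1× Cl (X1) → no.
That gives 4 matching atoms.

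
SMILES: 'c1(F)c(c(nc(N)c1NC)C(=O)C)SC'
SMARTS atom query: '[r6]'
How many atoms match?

The query [r6] means: r6 matches atoms in a six-membered ring.
Check the 15 heavy atoms by environment: 1× n (aromatic, in 6-ring) → match; 5× c (aromatic, in 6-ring) → match; 1× S (acyclic) → no; 4× C (acyclic) → no; 2× N (acyclic) → no; 1× F (acyclic) → no; 1× O (acyclic) → no.
Summing the matching environments: 1 + 5 = 6 matching atoms.

6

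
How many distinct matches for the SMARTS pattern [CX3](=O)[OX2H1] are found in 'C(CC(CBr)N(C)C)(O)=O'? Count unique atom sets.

[CX3](=O)[OX2H1] is the SMARTS for a carboxylic acid: an sp2 carbon double-bonded to O and single-bonded to an -OH oxygen.
Exactly one fragment in the molecule meets all constraints, giving 1 match.

1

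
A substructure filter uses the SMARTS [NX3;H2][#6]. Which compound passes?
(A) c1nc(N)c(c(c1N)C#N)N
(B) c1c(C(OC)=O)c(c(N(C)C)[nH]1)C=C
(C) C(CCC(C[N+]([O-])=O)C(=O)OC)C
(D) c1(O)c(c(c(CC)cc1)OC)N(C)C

A

[NX3;H2][#6] describes a trivalent nitrogen with two H attached to carbon (a primary amine).
(A) contains a primary amino group (-NH2), which satisfies every atom and bond constraint.
(B) has a dimethylamino group (-N(CH3)2) but the nitrogen has H0, not H2.
(C) has a nitro group (-[N+](=O)[O-]) but the nitrogen is [N+] with no H, not NX3H2.
(D) has a dimethylamino group (-N(CH3)2) but the nitrogen has H0, not H2.
So the answer is (A).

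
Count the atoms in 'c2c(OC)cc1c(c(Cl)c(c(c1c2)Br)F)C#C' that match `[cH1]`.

3

The query [cH1] means: aromatic carbon bearing exactly one hydrogen.
Check the 17 heavy atoms by environment: 7× c (aromatic, H0) → no; 3× c (aromatic, H1) → match; 1× O (H0) → no; 1× C (H3) → no; 1× Cl (H0) → no; 1× F (H0) → no; 1× C (H0) → no; 1× C (H1) → no; 1× Br (H0) → no.
That gives 3 matching atoms.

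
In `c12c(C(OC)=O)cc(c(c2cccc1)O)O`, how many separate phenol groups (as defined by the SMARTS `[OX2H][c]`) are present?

[OX2H][c] is the SMARTS for a phenol: a hydroxyl oxygen attached to an aromatic carbon.
The molecule carries 2 separate instances of a hydroxyl group (-OH) meeting every constraint; each maps to a distinct set of atoms, giving 2 matches.

2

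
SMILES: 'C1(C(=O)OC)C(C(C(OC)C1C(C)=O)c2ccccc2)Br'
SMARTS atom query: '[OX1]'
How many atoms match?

2

Check the 21 heavy atoms by environment: 8× C (X4) → no; 2× C (X3) → no; 2× O (X1) → match; 2× O (X2) → no; 6× c (aromatic, X3) → no; 1× Br (X1) → no.
That gives 2 matching atoms.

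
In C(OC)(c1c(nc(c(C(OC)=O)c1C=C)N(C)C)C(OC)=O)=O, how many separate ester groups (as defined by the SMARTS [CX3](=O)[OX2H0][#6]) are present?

3

[CX3](=O)[OX2H0][#6] is the SMARTS for an ester: a carbonyl carbon bonded to an oxygen that is itself bonded to carbon (no H on that O).
The molecule carries 3 separate instances of a methyl-ester group (-C(=O)OCH3) meeting every constraint; each maps to a distinct set of atoms, giving 3 matches.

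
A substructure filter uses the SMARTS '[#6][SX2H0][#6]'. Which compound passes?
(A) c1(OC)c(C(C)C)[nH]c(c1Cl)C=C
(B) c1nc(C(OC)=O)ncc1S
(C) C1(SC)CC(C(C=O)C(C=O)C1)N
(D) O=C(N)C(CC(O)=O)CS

[#6][SX2H0][#6] describes an aliphatic sulfur bridging two carbons with no H on the sulfur (a thioether).
(A) has a methoxy ether (-OCH3) but the bridging atom is O, not S.
(B) has a thiol (-SH) but the sulfur has H1, not H0 bridging two carbons.
(C) contains a methylthio ether (-SCH3), which satisfies every atom and bond constraint.
(D) has a thiol (-SH) but the sulfur has H1, not H0 bridging two carbons.
So the answer is (C).

C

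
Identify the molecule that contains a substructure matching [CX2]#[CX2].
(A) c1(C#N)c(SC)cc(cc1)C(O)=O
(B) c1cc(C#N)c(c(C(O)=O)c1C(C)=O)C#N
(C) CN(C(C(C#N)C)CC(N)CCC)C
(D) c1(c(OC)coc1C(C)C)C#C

D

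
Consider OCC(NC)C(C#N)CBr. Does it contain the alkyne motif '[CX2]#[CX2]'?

No

The pattern [CX2]#[CX2] describes a carbon-carbon triple bond — an alkyne.
The closest candidate here is a nitrile (-C#N), but the triple bond is C#N, not C#C. No other fragment satisfies the full query, so there is no match.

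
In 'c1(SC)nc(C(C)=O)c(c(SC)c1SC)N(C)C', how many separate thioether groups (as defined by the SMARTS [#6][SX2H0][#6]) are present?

3

[#6][SX2H0][#6] is the SMARTS for a thioether: an aliphatic sulfur bridging two carbons with no H on the sulfur.
The molecule carries 3 separate instances of a methylthio ether (-SCH3) meeting every constraint; each maps to a distinct set of atoms, giving 3 matches.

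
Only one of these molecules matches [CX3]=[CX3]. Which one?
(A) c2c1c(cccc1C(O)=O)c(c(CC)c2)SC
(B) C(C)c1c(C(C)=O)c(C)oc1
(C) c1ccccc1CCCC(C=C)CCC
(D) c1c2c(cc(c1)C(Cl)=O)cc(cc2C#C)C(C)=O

C

[CX3]=[CX3] describes a non-aromatic C=C double bond between two sp2 carbons (an alkene).
(A) has an ethyl group (-CH2CH3) but its C-C bond is a single bond between CX4 carbons, not CX3=CX3.
(B) has an ethyl group (-CH2CH3) but its C-C bond is a single bond between CX4 carbons, not CX3=CX3.
(C) contains a vinyl group (-CH=CH2), which satisfies every atom and bond constraint.
(D) has an ethynyl group (-C#CH) but the C-C bond is a triple bond, not a double bond.
So the answer is (C).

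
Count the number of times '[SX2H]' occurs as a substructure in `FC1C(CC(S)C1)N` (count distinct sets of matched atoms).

1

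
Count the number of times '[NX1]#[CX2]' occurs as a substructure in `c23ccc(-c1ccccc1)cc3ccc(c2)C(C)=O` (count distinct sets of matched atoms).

[NX1]#[CX2] is the SMARTS for a nitrile: a nitrogen triple-bonded to a two-connected carbon.
No fragment in the molecule satisfies every constraint, giving 0 matches.

0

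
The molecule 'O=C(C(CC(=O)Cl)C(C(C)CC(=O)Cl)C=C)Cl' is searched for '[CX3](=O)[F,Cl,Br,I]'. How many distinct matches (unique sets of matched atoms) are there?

[CX3](=O)[F,Cl,Br,I] is the SMARTS for an acyl halide: a carbonyl carbon bonded to a halogen.
The molecule carries 3 separate instances of an acyl chloride (-C(=O)Cl) meeting every constraint; each maps to a distinct set of atoms, giving 3 matches.

3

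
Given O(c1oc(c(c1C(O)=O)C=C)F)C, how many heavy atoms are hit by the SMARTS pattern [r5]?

5

Check the 13 heavy atoms by environment: 1× o (aromatic, in 5-ring) → match; 4× c (aromatic, in 5-ring) → match; 4× C (acyclic) → no; 3× O (acyclic) → no; 1× F (acyclic) → no.
Summing the matching environments: 1 + 4 = 5 matching atoms.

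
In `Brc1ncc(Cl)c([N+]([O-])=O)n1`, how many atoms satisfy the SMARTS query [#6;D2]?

1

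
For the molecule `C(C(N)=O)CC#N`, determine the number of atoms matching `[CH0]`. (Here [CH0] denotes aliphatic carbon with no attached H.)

2

Check the 7 heavy atoms by environment: 2× C (H2) → no; 2× C (H0) → match; 1× N (H0) → no; 1× O (H0) → no; 1× N (H2) → no.
That gives 2 matching atoms.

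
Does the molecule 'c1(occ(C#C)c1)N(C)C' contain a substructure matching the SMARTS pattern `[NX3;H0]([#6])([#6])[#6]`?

Yes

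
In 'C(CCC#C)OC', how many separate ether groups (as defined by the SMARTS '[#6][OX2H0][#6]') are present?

[#6][OX2H0][#6] is the SMARTS for an ether: an aliphatic oxygen bridging two carbons with no H on the oxygen.
Exactly one fragment in the molecule meets all constraints, giving 1 match.

1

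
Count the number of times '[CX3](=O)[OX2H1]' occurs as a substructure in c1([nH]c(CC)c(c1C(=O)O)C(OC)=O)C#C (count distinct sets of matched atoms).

[CX3](=O)[OX2H1] is the SMARTS for a carboxylic acid: an sp2 carbon double-bonded to O and single-bonded to an -OH oxygen.
Exactly one fragment in the molecule meets all constraints, giving 1 match.

1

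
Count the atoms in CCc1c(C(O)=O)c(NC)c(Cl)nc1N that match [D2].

3

Check the 15 heavy atoms by environment: 1× n (aromatic, D2) → match; 5× c (aromatic, D3) → no; 1× N (D2) → match; 2× C (D1) → no; 1× N (D1) → no; 1× Cl (D1) → no; 1× C (D2) → match; 1× C (D3) → no; 2× O (D1) → no.
Summing the matching environments: 1 + 1 + 1 = 3 matching atoms.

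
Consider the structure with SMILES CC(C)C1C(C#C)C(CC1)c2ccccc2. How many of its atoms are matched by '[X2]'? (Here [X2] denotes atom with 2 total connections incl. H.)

2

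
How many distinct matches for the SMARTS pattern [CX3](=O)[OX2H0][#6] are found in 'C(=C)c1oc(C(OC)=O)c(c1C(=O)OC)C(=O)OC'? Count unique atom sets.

3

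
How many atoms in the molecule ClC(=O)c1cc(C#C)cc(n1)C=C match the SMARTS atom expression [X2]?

The query [X2] means: any atom with exactly two total connections (bonds + H).
Check the 13 heavy atoms by environment: 1× n (aromatic, X2) → match; 5× c (aromatic, X3) → no; 3× C (X3) → no; 1× O (X1) → no; 1× Cl (X1) → no; 2× C (X2) → match.
Summing the matching environments: 1 + 2 = 3 matching atoms.

3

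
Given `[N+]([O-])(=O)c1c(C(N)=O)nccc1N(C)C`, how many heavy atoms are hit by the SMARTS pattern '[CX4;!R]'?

2

The query [CX4;!R] means: aliphatic carbon with four total connections, not in a ring.
Check the 15 heavy atoms by environment: 1× n (aromatic, X2, in 6-ring) → no; 5× c (aromatic, X3, in 6-ring) → no; 1× C (X3, acyclic) → no; 2× O (X1, acyclic) → no; 2× N (X3, acyclic) → no; 2× C (X4, acyclic) → match; 1× N (charge +1, X3, acyclic) → no; 1× O (charge -1, X1, acyclic) → no.
That gives 2 matching atoms.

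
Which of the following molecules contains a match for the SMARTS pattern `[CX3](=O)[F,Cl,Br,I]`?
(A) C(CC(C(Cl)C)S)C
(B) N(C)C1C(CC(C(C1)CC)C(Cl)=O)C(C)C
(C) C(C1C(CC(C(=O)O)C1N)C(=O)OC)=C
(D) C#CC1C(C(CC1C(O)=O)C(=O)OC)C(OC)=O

[CX3](=O)[F,Cl,Br,I] describes a carbonyl carbon bonded to a halogen (an acyl halide).
(A) has a chloro substituent but the Cl is not on a carbonyl carbon.
(B) contains an acyl chloride (-C(=O)Cl), which satisfies every atom and bond constraint.
(C) has a methyl-ester group (-C(=O)OCH3) but the carbonyl is bonded to -O-C, not to a halogen.
(D) has a methyl-ester group (-C(=O)OCH3) but the carbonyl is bonded to -O-C, not to a halogen.
So the answer is (B).

B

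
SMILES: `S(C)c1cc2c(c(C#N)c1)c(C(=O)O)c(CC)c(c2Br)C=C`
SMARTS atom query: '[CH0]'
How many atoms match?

Check the 22 heavy atoms by environment: 8× c (aromatic, H0) → no; 2× c (aromatic, H1) → no; 2× C (H0) → match; 1× O (H0) → no; 1× O (H1) → no; 1× N (H0) → no; 2× C (H2) → no; 2× C (H3) → no; 1× Br (H0) → no; 1× C (H1) → no; 1× S (H0) → no.
That gives 2 matching atoms.

2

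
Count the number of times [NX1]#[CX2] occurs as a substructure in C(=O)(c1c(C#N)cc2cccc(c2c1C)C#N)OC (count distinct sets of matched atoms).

[NX1]#[CX2] is the SMARTS for a nitrile: a nitrogen triple-bonded to a two-connected carbon.
The molecule carries 2 separate instances of a nitrile (-C#N) meeting every constraint; each maps to a distinct set of atoms, giving 2 matches.

2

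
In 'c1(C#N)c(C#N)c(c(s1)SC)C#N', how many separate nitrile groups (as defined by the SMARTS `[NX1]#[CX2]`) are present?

3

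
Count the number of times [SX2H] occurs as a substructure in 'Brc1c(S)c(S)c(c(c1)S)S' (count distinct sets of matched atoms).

4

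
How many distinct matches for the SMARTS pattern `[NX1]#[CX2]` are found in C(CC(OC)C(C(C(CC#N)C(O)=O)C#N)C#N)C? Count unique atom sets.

3

[NX1]#[CX2] is the SMARTS for a nitrile: a nitrogen triple-bonded to a two-connected carbon.
The molecule carries 3 separate instances of a nitrile (-C#N) meeting every constraint; each maps to a distinct set of atoms, giving 3 matches.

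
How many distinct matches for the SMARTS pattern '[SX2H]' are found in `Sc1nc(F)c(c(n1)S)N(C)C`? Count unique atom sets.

[SX2H] is the SMARTS for a thiol: an aliphatic sulfur with two connections, one being H.
The molecule carries 2 separate instances of a thiol (-SH) meeting every constraint; each maps to a distinct set of atoms, giving 2 matches.

2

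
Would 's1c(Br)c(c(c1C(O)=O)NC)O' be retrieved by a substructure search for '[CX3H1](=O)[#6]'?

No

The pattern [CX3H1](=O)[#6] describes an sp2 carbon with one H, double-bonded to O and single-bonded to carbon — an aldehyde.
The closest candidate here is a carboxylic acid group (-C(=O)OH), but the carbonyl carbon has H0 and is bonded to O, not H1. No other fragment satisfies the full query, so there is no match.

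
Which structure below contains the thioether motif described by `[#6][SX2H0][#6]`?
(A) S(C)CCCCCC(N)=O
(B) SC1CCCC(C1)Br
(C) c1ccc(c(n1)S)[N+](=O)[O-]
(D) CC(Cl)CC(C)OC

[#6][SX2H0][#6] describes an aliphatic sulfur bridging two carbons with no H on the sulfur (a thioether).
(A) contains a methylthio ether (-SCH3), which satisfies every atom and bond constraint.
(B) has a thiol (-SH) but the sulfur has H1, not H0 bridging two carbons.
(C) has a thiol (-SH) but the sulfur has H1, not H0 bridging two carbons.
(D) has a methoxy ether (-OCH3) but the bridging atom is O, not S.
So the answer is (A).

A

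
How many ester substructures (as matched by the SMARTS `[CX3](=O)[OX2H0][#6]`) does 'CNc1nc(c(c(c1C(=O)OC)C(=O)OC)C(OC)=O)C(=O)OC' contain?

[CX3](=O)[OX2H0][#6] is the SMARTS for an ester: a carbonyl carbon bonded to an oxygen that is itself bonded to carbon (no H on that O).
The molecule carries 4 separate instances of a methyl-ester group (-C(=O)OCH3) meeting every constraint; each maps to a distinct set of atoms, giving 4 matches.

4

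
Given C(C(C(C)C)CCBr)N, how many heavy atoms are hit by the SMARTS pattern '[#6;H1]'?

2

Check the 9 heavy atoms by environment: 3× C (H2) → no; 2× C (H1) → match; 1× Br (H0) → no; 2× C (H3) → no; 1× N (H2) → no.
That gives 2 matching atoms.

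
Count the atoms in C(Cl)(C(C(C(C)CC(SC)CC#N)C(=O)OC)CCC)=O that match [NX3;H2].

0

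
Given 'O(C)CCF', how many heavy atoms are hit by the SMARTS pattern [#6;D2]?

2

Check the 5 heavy atoms by environment: 2× C (D2) → match; 1× O (D2) → no; 1× C (D1) → no; 1× F (D1) → no.
That gives 2 matching atoms.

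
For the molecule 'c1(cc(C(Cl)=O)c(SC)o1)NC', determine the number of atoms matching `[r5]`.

5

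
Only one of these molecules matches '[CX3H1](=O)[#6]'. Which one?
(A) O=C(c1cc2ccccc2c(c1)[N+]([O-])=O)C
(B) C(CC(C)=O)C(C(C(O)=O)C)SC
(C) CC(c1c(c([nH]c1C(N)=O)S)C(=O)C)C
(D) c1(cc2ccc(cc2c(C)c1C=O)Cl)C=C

[CX3H1](=O)[#6] describes an sp2 carbon with one H, double-bonded to O and single-bonded to carbon (an aldehyde).
(A) has an acetyl/ketone group (-C(=O)CH3) but the carbonyl carbon has H0 (two carbon neighbours), not H1.
(B) has a carboxylic acid group (-C(=O)OH) but the carbonyl carbon has H0 and is bonded to O, not H1.
(C) has an acetyl/ketone group (-C(=O)CH3) but the carbonyl carbon has H0 (two carbon neighbours), not H1.
(D) contains an aldehyde (-CHO), which satisfies every atom and bond constraint.
So the answer is (D).

D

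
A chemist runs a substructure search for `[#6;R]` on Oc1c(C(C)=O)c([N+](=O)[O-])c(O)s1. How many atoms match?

The query [#6;R] means: carbon that is part of a ring.
Check the 13 heavy atoms by environment: 1× s (aromatic, in 5-ring) → no; 4× c (aromatic, in 5-ring) → match; 4× O (acyclic) → no; 2× C (acyclic) → no; 1× N (charge +1, acyclic) → no; 1× O (charge -1, acyclic) → no.
That gives 4 matching atoms.

4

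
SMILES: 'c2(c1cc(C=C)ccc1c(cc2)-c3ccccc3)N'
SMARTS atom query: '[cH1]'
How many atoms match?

10

The query [cH1] means: aromatic carbon bearing exactly one hydrogen.
Check the 19 heavy atoms by environment: 6× c (aromatic, H0) → no; 10× c (aromatic, H1) → match; 1× N (H2) → no; 1× C (H1) → no; 1× C (H2) → no.
That gives 10 matching atoms.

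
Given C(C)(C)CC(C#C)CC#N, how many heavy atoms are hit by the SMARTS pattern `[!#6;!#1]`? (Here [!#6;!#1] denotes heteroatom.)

The query [!#6;!#1] means: not carbon and not hydrogen — any heteroatom.
Check the 10 heavy atoms by environment: 9× C → no; 1× N → match.
That gives 1 matching atom.

1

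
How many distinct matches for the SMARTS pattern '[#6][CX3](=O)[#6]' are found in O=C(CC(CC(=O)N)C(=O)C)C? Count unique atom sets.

[#6][CX3](=O)[#6] is the SMARTS for a ketone: a carbonyl carbon (no H) flanked by two carbons.
The molecule carries 2 separate instances of an acetyl/ketone group (-C(=O)CH3) meeting every constraint; each maps to a distinct set of atoms, giving 2 matches.

2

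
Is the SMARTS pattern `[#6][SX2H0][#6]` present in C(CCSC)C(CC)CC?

The pattern [#6][SX2H0][#6] describes an aliphatic sulfur bridging two carbons with no H on the sulfur — a thioether.
The molecule carries a methylthio ether (-SCH3), whose atoms satisfy every constraint of the query, so the pattern matches.

Yes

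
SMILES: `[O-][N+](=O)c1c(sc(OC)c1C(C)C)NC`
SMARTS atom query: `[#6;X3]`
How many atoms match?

The query [#6;X3] means: any carbon (aromatic or not) with three total connections.
Check the 15 heavy atoms by environment: 1× s (aromatic, X2) → no; 4× c (aromatic, X3) → match; 5× C (X4) → no; 1× O (X2) → no; 1× N (charge +1, X3) → no; 1× O (charge -1, X1) → no; 1× O (X1) → no; 1× N (X3) → no.
That gives 4 matching atoms.

4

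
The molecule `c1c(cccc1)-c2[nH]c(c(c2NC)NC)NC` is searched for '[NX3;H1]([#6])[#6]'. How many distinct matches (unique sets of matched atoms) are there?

3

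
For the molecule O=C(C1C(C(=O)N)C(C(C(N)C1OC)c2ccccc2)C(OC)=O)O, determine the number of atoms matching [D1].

8

Check the 25 heavy atoms by environment: 9× C (D3) → no; 1× c (aromatic, D3) → no; 5× c (aromatic, D2) → no; 2× O (D2) → no; 2× C (D1) → match; 4× O (D1) → match; 2× N (D1) → match.
Summing the matching environments: 2 + 4 + 2 = 8 matching atoms.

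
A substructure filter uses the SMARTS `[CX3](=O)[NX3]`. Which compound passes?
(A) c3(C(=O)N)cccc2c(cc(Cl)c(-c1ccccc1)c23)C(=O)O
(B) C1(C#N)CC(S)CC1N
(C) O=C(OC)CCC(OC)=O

[CX3](=O)[NX3] describes a carbonyl carbon bonded to a trivalent nitrogen (an amide).
(A) contains a primary amide (-C(=O)NH2), which satisfies every atom and bond constraint.
(B) has a primary amino group (-NH2) but the -NH2 is not attached to a carbonyl carbon.
(C) has a methyl-ester group (-C(=O)OCH3) but the carbonyl is bonded to O, not to an NX3 nitrogen.
So the answer is (A).

A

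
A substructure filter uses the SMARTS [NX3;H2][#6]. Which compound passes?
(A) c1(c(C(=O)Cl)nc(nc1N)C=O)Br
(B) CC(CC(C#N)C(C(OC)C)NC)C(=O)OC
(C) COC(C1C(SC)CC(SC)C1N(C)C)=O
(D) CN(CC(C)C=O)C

[NX3;H2][#6] describes a trivalent nitrogen with two H attached to carbon (a primary amine).
(A) contains a primary amino group (-NH2), which satisfies every atom and bond constraint.
(B) has an N-methylamino group (-NHCH3) but the nitrogen bears two carbons and only one H (H1), not H2.
(C) has a dimethylamino group (-N(CH3)2) but the nitrogen has H0, not H2.
(D) has a dimethylamino group (-N(CH3)2) but the nitrogen has H0, not H2.
So the answer is (A).

A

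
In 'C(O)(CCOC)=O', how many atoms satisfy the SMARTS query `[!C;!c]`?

Check the 7 heavy atoms by environment: 4× C → no; 3× O → match.
That gives 3 matching atoms.

3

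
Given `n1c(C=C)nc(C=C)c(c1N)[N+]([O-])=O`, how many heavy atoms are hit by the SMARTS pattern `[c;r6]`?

The query [c;r6] means: aromatic carbon that belongs to a six-membered ring.
Check the 14 heavy atoms by environment: 2× n (aromatic, in 6-ring) → no; 4× c (aromatic, in 6-ring) → match; 1× N (charge +1, acyclic) → no; 1× O (charge -1, acyclic) → no; 1× O (acyclic) → no; 4× C (acyclic) → no; 1× N (acyclic) → no.
That gives 4 matching atoms.

4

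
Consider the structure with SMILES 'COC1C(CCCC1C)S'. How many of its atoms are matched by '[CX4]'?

Check the 10 heavy atoms by environment: 8× C (X4) → match; 1× S (X2) → no; 1× O (X2) → no.
That gives 8 matching atoms.

8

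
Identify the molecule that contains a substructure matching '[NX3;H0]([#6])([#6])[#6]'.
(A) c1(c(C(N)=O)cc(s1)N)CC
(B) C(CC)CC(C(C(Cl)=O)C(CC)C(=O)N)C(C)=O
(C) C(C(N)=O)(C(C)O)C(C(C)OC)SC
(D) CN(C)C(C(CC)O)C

[NX3;H0]([#6])([#6])[#6] describes a trivalent nitrogen with no H, bonded to three carbons (a tertiary amine).
(A) has a primary amino group (-NH2) but the nitrogen has H2, not H0 with three carbons.
(B) has a primary amide (-C(=O)NH2) but the amide nitrogen has H2 and only one carbon neighbour.
(C) has a primary amide (-C(=O)NH2) but the amide nitrogen has H2 and only one carbon neighbour.
(D) contains a dimethylamino group (-N(CH3)2), which satisfies every atom and bond constraint.
So the answer is (D).

D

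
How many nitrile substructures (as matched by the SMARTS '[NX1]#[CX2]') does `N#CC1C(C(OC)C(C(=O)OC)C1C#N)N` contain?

2

[NX1]#[CX2] is the SMARTS for a nitrile: a nitrogen triple-bonded to a two-connected carbon.
The molecule carries 2 separate instances of a nitrile (-C#N) meeting every constraint; each maps to a distinct set of atoms, giving 2 matches.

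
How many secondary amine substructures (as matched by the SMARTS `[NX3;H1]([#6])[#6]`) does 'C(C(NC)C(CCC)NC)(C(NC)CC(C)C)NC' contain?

4

[NX3;H1]([#6])[#6] is the SMARTS for a secondary amine: a trivalent nitrogen with one H, bonded to two carbons.
The molecule carries 4 separate instances of an N-methylamino group (-NHCH3) meeting every constraint; each maps to a distinct set of atoms, giving 4 matches.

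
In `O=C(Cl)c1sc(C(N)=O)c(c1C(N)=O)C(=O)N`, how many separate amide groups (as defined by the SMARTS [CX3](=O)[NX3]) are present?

3

[CX3](=O)[NX3] is the SMARTS for an amide: a carbonyl carbon bonded to a trivalent nitrogen.
The molecule carries 3 separate instances of a primary amide (-C(=O)NH2) meeting every constraint; each maps to a distinct set of atoms, giving 3 matches.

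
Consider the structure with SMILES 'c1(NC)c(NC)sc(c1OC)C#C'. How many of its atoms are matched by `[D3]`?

The query [D3] means: atom with exactly three heavy-atom neighbours.
Check the 13 heavy atoms by environment: 1× s (aromatic, D2) → no; 4× c (aromatic, D3) → match; 1× C (D2) → no; 4× C (D1) → no; 2× N (D2) → no; 1× O (D2) → no.
That gives 4 matching atoms.

4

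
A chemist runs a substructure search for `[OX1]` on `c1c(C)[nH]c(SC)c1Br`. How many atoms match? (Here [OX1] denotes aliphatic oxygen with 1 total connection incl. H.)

Check the 9 heavy atoms by environment: 1× n (aromatic, X3) → no; 4× c (aromatic, X3) → no; 2× C (X4) → no; 1× Br (X1) → no; 1× S (X2) → no.
No environment satisfies the query, so 0 matching atoms.

0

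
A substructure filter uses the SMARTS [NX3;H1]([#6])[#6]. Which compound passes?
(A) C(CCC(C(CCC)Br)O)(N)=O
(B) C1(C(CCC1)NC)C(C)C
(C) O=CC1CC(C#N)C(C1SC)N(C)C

[NX3;H1]([#6])[#6] describes a trivalent nitrogen with one H, bonded to two carbons (a secondary amine).
(A) has a primary amide (-C(=O)NH2) but the -C(=O)NH2 nitrogen has H2, not H1.
(B) contains an N-methylamino group (-NHCH3), which satisfies every atom and bond constraint.
(C) has a dimethylamino group (-N(CH3)2) but the nitrogen has H0, not H1.
So the answer is (B).

B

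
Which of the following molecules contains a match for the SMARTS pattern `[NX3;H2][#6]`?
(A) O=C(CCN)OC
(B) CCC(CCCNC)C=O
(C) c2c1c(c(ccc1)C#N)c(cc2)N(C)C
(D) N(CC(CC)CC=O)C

[NX3;H2][#6] describes a trivalent nitrogen with two H attached to carbon (a primary amine).
(A) contains a primary amino group (-NH2), which satisfies every atom and bond constraint.
(B) has an N-methylamino group (-NHCH3) but the nitrogen bears two carbons and only one H (H1), not H2.
(C) has a dimethylamino group (-N(CH3)2) but the nitrogen has H0, not H2.
(D) has an N-methylamino group (-NHCH3) but the nitrogen bears two carbons and only one H (H1), not H2.
So the answer is (A).

A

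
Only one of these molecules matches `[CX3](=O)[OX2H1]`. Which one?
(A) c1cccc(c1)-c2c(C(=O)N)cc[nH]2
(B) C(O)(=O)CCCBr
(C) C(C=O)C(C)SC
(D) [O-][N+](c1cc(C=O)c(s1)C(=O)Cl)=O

[CX3](=O)[OX2H1] describes an sp2 carbon double-bonded to O and single-bonded to an -OH oxygen (a carboxylic acid).
(A) has a primary amide (-C(=O)NH2) but the carbonyl is bonded to N, not to an -OH oxygen.
(B) contains a carboxylic acid group (-C(=O)OH), which satisfies every atom and bond constraint.
(C) has an aldehyde (-CHO) but there is no singly-bonded oxygen on the carbonyl carbon.
(D) has an aldehyde (-CHO) but there is no singly-bonded oxygen on the carbonyl carbon.
So the answer is (B).

B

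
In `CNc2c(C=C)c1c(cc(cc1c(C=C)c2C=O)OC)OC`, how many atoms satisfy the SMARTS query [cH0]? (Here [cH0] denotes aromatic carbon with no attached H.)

8

Check the 22 heavy atoms by environment: 8× c (aromatic, H0) → match; 2× c (aromatic, H1) → no; 3× O (H0) → no; 3× C (H3) → no; 3× C (H1) → no; 2× C (H2) → no; 1× N (H1) → no.
That gives 8 matching atoms.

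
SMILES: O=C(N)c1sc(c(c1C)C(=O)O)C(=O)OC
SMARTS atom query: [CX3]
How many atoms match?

The query [CX3] means: C with X3: aliphatic carbon with exactly 3 total connections.
Check the 16 heavy atoms by environment: 1× s (aromatic, X2) → no; 4× c (aromatic, X3) → no; 2× C (X4) → no; 3× C (X3) → match; 3× O (X1) → no; 1× N (X3) → no; 2× O (X2) → no.
That gives 3 matching atoms.

3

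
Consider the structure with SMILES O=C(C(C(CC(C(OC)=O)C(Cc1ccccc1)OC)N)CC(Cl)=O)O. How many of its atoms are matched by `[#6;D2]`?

8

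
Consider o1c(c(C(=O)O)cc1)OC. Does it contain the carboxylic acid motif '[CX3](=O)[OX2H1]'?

Yes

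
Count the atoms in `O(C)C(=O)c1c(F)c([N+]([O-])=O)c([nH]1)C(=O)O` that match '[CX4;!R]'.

Check the 16 heavy atoms by environment: 1× n (aromatic, X3, in 5-ring) → no; 4× c (aromatic, X3, in 5-ring) → no; 1× N (charge +1, X3, acyclic) → no; 1× O (charge -1, X1, acyclic) → no; 3× O (X1, acyclic) → no; 1× F (X1, acyclic) → no; 2× C (X3, acyclic) → no; 2× O (X2, acyclic) → no; 1× C (X4, acyclic) → match.
That gives 1 matching atom.

1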